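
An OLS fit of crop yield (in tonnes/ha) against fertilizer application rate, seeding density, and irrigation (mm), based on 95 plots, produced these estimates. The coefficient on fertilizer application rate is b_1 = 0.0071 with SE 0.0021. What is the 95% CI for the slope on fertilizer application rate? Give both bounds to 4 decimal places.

df = n − k − 1 = 95 − 3 − 1 = 91.
t* = t_{0.025, 91} = 1.986377.
Margin = t* × SE = 1.986377 × 0.0021 = 0.004171.
CI: 0.0071 ± 0.004171 → (0.0029, 0.0113).
With 95% confidence, each one-unit increase in fertilizer application rate is associated with a change of between 0.0029 and 0.0113 tonnes/ha in crop yield, holding the other predictors fixed.

(0.0029, 0.0113)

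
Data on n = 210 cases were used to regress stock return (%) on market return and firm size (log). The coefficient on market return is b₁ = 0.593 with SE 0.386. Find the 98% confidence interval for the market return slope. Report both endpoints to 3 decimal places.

df = n − k − 1 = 210 − 2 − 1 = 207.
t* = t_{0.01, 207} = 2.344497.
Margin = t* × SE = 2.344497 × 0.386 = 0.90498.
CI: 0.593 ± 0.90498 → (-0.312, 1.498).
With 98% confidence, each one-unit increase in market return is associated with a change of between -0.312 and 1.498 % in stock return, holding the other predictors fixed.

(-0.312, 1.498)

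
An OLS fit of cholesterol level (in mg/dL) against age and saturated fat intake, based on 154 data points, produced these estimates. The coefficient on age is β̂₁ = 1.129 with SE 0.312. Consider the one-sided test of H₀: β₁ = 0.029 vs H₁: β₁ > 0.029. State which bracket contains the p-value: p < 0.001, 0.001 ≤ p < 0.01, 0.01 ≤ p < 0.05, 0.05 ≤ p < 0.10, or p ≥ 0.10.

t = (1.129 − 0.029) / 0.312 = 3.526.
df = n − k − 1 = 154 − 2 − 1 = 151.
One-sided p = P(T_{151} > t) ≈ 0.0003.
So p < 0.001.

p < 0.001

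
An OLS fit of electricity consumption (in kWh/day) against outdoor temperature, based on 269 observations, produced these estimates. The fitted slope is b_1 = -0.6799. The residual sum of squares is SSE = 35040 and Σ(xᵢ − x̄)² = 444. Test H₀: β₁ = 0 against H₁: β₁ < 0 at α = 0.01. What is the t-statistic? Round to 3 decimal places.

MSE = SSE/(n − 2) = 35040/267 = 131.236.
SE(b_1) = √(MSE/Sₓₓ) = √(131.236/444) = 0.543669.
t = -0.6799 / 0.543669 = -1.251.
df = n − 2 = 267.
One-sided p ≈ 0.1061, which is ≥ 0.01, so fail to reject H₀.
The data do not give significant evidence that the true slope on outdoor temperature is negative.

t = -1.251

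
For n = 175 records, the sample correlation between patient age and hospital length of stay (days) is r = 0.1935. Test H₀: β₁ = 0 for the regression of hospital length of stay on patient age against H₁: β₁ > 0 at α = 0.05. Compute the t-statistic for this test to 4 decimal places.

t = 2.5941

t = r·√(n − 2)/√(1 − r²) = 0.1935·√173/√0.962558 = 2.5941.
df = n − 2 = 173.
One-sided p ≈ 0.0051, which is < 0.05, so reject H₀.
There is evidence of a linear association between patient age and hospital length of stay.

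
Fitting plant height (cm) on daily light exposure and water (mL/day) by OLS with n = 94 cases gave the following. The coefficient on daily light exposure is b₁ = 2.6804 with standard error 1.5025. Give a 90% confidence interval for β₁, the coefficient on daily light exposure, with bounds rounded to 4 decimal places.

df = n − k − 1 = 94 − 2 − 1 = 91.
t* = t_{0.05, 91} = 1.661771.
Margin = t* × SE = 1.661771 × 1.5025 = 2.496811.
CI: 2.6804 ± 2.496811 → (0.1836, 5.1772).
With 90% confidence, each one-unit increase in daily light exposure is associated with a change of between 0.1836 and 5.1772 cm in plant height, holding the other predictors fixed.

(0.1836, 5.1772)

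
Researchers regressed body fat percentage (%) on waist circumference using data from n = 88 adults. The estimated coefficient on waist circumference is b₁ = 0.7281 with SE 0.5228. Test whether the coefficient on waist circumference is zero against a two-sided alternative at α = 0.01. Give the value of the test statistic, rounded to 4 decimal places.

H₀: β₁ = 0 vs H₁: β₁ ≠ 0.
t = (b₁ − β₁⁰)/SE = 0.7281 / 0.5228 = 1.3927.
df = n − 2 = 88 − 2 = 86.
Two-sided p ≈ 0.1673, which is ≥ 0.01, so fail to reject H₀.
The data do not give significant evidence of an association between waist circumference and body fat percentage.

t = 1.3927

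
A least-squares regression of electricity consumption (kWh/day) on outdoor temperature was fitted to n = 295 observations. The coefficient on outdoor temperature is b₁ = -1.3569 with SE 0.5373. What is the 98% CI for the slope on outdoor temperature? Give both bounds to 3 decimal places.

(-2.614, -0.100)

df = n − 2 = 295 − 2 = 293.
t* = t_{0.01, 293} = 2.339142.
Margin = t* × SE = 2.339142 × 0.5373 = 1.25682.
CI: -1.3569 ± 1.25682 → (-2.614, -0.100).
With 98% confidence, each one-unit increase in outdoor temperature is associated with a change of between -2.614 and -0.100 kWh/day in electricity consumption.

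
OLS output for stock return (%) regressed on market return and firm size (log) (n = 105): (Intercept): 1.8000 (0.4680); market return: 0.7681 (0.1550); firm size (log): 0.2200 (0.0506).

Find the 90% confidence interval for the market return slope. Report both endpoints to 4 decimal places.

(0.5108, 1.0254)

Read off: b = 0.7681, SE = 0.1550 for market return.
df = n − k − 1 = 105 − 2 − 1 = 102.
t* = t_{0.05, 102} = 1.65993.
Margin = t* × SE = 1.65993 × 0.1550 = 0.257289.
CI: 0.7681 ± 0.257289 → (0.5108, 1.0254).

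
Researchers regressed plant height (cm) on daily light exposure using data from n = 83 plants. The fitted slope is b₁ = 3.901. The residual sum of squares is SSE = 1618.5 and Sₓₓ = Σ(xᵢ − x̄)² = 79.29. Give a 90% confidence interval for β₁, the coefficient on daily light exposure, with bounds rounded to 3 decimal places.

MSE = SSE/(n − 2) = 1618.5/81 = 19.9815.
SE(b₁) = √(MSE/Sₓₓ) = √(19.9815/79.29) = 0.502001.
df = n − 2 = 81.
t* = t_{0.05, 81} = 1.663884.
Margin = t* × SE = 1.663884 × 0.502001 = 0.83527.
CI: 3.901 ± 0.83527 → (3.066, 4.736).
With 90% confidence, each one-unit increase in daily light exposure is associated with a change of between 3.066 and 4.736 cm in plant height.

(3.066, 4.736)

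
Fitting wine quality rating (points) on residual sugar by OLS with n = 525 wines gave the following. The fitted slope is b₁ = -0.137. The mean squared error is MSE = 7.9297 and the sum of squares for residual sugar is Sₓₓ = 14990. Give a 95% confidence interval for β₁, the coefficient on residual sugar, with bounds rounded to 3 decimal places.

SE(b₁) = √(MSE/Sₓₓ) = √(7.9297/14990) = 0.023.
df = n − 2 = 523.
t* = t_{0.025, 523} = 1.96451.
Margin = t* × SE = 1.96451 × 0.023 = 0.04518.
CI: -0.137 ± 0.04518 → (-0.182, -0.092).
With 95% confidence, each one-unit increase in residual sugar is associated with a change of between -0.182 and -0.092 points in wine quality rating.

(-0.182, -0.092)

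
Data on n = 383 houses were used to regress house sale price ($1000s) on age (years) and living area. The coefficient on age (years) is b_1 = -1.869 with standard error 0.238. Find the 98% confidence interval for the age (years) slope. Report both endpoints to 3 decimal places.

(-2.425, -1.313)

df = n − k − 1 = 383 − 2 − 1 = 380.
t* = t_{0.01, 380} = 2.336201.
Margin = t* × SE = 2.336201 × 0.238 = 0.55602.
CI: -1.869 ± 0.55602 → (-2.425, -1.313).
With 98% confidence, each one-unit increase in age (years) is associated with a change of between -2.425 and -1.313 $1000s in house sale price, holding the other predictors fixed.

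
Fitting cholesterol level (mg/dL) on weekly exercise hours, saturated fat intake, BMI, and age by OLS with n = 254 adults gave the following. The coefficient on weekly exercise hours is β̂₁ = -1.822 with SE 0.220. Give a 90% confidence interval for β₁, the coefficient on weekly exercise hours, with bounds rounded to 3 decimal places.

df = n − k − 1 = 254 − 4 − 1 = 249.
t* = t_{0.05, 249} = 1.650996.
Margin = t* × SE = 1.650996 × 0.220 = 0.36322.
CI: -1.822 ± 0.36322 → (-2.185, -1.459).
With 90% confidence, each one-unit increase in weekly exercise hours is associated with a change of between -2.185 and -1.459 mg/dL in cholesterol level, holding the other predictors fixed.

(-2.185, -1.459)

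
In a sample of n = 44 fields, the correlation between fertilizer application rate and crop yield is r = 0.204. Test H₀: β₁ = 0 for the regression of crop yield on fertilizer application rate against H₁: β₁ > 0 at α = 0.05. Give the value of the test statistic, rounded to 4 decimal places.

t = r·√(n − 2)/√(1 − r²) = 0.204·√42/√0.958384 = 1.3505.
df = n − 2 = 42.
One-sided p ≈ 0.0920, which is ≥ 0.05, so fail to reject H₀.
The data do not give significant evidence of a linear association between fertilizer application rate and crop yield.

t = 1.3505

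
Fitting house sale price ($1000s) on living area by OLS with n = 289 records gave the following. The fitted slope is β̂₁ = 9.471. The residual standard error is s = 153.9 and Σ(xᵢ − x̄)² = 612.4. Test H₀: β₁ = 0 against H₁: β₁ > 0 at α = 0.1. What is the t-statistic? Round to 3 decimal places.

t = 1.523

SE(β̂₁) = s/√Sₓₓ = 153.9/√612.4 = 6.21901.
t = 9.471 / 6.21901 = 1.523.
df = n − 2 = 287.
One-sided p ≈ 0.0644, which is < 0.1, so reject H₀.
There is evidence that the true slope on living area is positive.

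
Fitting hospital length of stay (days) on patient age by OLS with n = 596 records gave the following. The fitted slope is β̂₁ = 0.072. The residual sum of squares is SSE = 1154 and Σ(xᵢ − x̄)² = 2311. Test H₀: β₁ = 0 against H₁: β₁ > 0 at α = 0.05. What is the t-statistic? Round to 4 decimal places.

t = 2.4833

MSE = SSE/(n − 2) = 1154/594 = 1.94276.
SE(β̂₁) = √(MSE/Sₓₓ) = √(1.94276/2311) = 0.0289941.
t = 0.072 / 0.0289941 = 2.4833.
df = n − 2 = 594.
One-sided p ≈ 0.0066, which is < 0.05, so reject H₀.
There is evidence that the true slope on patient age is positive.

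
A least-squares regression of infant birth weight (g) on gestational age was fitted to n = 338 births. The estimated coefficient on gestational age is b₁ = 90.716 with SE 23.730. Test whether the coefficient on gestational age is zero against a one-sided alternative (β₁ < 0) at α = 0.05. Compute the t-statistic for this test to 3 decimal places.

H₀: β₁ = 0 vs H₁: β₁ < 0.
t = (b₁ − β₁⁰)/SE = 90.716 / 23.730 = 3.823.
df = n − 2 = 338 − 2 = 336.
One-sided p ≈ 0.9999, which is ≥ 0.05, so fail to reject H₀.
The data do not give significant evidence that the true slope on gestational age is negative.

t = 3.823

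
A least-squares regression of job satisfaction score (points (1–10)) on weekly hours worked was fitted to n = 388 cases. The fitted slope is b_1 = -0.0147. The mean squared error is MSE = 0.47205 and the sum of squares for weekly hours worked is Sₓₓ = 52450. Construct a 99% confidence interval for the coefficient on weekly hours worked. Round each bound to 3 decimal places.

SE(b_1) = √(MSE/Sₓₓ) = √(0.47205/52450) = 0.003.
df = n − 2 = 386.
t* = t_{0.005, 386} = 2.588626.
Margin = t* × SE = 2.588626 × 0.003 = 0.00777.
CI: -0.0147 ± 0.00777 → (-0.022, -0.007).
With 99% confidence, each one-unit increase in weekly hours worked is associated with a change of between -0.022 and -0.007 points (1–10) in job satisfaction score.

(-0.022, -0.007)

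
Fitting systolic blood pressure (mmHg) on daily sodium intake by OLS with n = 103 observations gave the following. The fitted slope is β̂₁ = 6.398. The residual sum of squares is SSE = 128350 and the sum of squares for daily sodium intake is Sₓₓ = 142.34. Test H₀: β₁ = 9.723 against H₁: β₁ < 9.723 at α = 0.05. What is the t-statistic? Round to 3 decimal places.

MSE = SSE/(n − 2) = 128350/101 = 1270.79.
SE(β̂₁) = √(MSE/Sₓₓ) = √(1270.79/142.34) = 2.98795.
t = (6.398 − 9.723) / 2.98795 = -1.113.
df = n − 2 = 101.
One-sided p ≈ 0.1342, which is ≥ 0.05, so fail to reject H₀.
The data do not give significant evidence that the true slope on daily sodium intake is below 9.723 mmHg per unit.

t = -1.113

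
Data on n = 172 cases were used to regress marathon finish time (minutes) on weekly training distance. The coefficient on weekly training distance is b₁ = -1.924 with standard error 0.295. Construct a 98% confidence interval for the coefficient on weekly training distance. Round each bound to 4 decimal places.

df = n − 2 = 172 − 2 = 170.
t* = t_{0.01, 170} = 2.348483.
Margin = t* × SE = 2.348483 × 0.295 = 0.692802.
CI: -1.924 ± 0.692802 → (-2.6168, -1.2312).
With 98% confidence, each one-unit increase in weekly training distance is associated with a change of between -2.6168 and -1.2312 minutes in marathon finish time.

(-2.6168, -1.2312)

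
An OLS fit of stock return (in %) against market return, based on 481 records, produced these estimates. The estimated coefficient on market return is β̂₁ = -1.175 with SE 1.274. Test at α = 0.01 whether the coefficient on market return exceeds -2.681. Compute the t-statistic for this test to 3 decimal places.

H₀: β₁ = -2.681 vs H₁: β₁ > -2.681.
t = (β̂₁ − β₁⁰)/SE = (-1.175 − (-2.681)) / 1.274 = 1.182.
df = n − 2 = 481 − 2 = 479.
One-sided p ≈ 0.1189, which is ≥ 0.01, so fail to reject H₀.
The data do not give significant evidence that the true slope on market return exceeds -2.681 % per unit.

t = 1.182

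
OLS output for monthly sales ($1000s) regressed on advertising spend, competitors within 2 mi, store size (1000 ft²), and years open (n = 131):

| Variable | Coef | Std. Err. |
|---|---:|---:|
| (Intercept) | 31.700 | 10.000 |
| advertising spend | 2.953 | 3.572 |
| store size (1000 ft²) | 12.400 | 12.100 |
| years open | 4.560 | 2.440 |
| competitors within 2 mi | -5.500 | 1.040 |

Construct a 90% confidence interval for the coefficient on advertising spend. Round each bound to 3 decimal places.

Read off: b = 2.953, SE = 3.572 for advertising spend.
df = n − k − 1 = 131 − 4 − 1 = 126.
t* = t_{0.05, 126} = 1.657037.
Margin = t* × SE = 1.657037 × 3.572 = 5.91894.
CI: 2.953 ± 5.91894 → (-2.966, 8.872).

(-2.966, 8.872)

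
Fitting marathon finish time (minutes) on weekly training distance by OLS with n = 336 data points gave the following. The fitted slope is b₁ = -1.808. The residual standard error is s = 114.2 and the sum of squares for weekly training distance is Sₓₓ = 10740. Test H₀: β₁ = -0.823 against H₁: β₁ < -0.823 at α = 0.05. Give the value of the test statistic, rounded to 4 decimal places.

SE(b₁) = s/√Sₓₓ = 114.2/√10740 = 1.10196.
t = (-1.808 − (-0.823)) / 1.10196 = -0.8939.
df = n − 2 = 334.
One-sided p ≈ 0.1860, which is ≥ 0.05, so fail to reject H₀.
The data do not give significant evidence that the true slope on weekly training distance is below -0.823 minutes per unit.

t = -0.8939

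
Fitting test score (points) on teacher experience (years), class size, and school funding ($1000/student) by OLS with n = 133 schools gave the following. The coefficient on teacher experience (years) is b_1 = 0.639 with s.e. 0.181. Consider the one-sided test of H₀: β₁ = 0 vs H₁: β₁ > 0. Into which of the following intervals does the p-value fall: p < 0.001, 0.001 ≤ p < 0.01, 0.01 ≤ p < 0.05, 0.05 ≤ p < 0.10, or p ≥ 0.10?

t = 0.639 / 0.181 = 3.530.
df = n − k − 1 = 133 − 3 − 1 = 129.
One-sided p = P(T_{129} > t) ≈ 0.0003.
So p < 0.001.

p < 0.001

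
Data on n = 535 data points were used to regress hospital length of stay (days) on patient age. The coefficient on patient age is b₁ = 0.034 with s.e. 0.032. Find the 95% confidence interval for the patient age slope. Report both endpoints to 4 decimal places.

df = n − 2 = 535 − 2 = 533.
t* = t_{0.025, 533} = 1.964425.
Margin = t* × SE = 1.964425 × 0.032 = 0.062862.
CI: 0.034 ± 0.062862 → (-0.0289, 0.0969).
With 95% confidence, each one-unit increase in patient age is associated with a change of between -0.0289 and 0.0969 days in hospital length of stay.

(-0.0289, 0.0969)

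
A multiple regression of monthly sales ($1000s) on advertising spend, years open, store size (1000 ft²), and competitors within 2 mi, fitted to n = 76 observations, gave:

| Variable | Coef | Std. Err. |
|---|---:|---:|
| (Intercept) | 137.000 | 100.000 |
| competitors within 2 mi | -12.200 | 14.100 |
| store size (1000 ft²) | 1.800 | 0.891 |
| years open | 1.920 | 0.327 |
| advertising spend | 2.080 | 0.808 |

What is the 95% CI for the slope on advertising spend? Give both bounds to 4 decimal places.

Read off: b = 2.080, SE = 0.808 for advertising spend.
df = n − k − 1 = 76 − 4 − 1 = 71.
t* = t_{0.025, 71} = 1.993943.
Margin = t* × SE = 1.993943 × 0.808 = 1.611106.
CI: 2.080 ± 1.611106 → (0.4689, 3.6911).

(0.4689, 3.6911)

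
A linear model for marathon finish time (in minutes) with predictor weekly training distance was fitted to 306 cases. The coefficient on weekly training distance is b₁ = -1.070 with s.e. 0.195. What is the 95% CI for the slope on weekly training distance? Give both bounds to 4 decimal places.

df = n − 2 = 306 − 2 = 304.
t* = t_{0.025, 304} = 1.967798.
Margin = t* × SE = 1.967798 × 0.195 = 0.383721.
CI: -1.070 ± 0.383721 → (-1.4537, -0.6863).
With 95% confidence, each one-unit increase in weekly training distance is associated with a change of between -1.4537 and -0.6863 minutes in marathon finish time.

(-1.4537, -0.6863)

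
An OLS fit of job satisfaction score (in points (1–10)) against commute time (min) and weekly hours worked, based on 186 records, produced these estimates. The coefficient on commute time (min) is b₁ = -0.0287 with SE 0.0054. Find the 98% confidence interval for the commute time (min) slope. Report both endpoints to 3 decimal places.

(-0.041, -0.016)

df = n − k − 1 = 186 − 2 − 1 = 183.
t* = t_{0.01, 183} = 2.346897.
Margin = t* × SE = 2.346897 × 0.0054 = 0.01267.
CI: -0.0287 ± 0.01267 → (-0.041, -0.016).
With 98% confidence, each one-unit increase in commute time (min) is associated with a change of between -0.041 and -0.016 points (1–10) in job satisfaction score, holding the other predictors fixed.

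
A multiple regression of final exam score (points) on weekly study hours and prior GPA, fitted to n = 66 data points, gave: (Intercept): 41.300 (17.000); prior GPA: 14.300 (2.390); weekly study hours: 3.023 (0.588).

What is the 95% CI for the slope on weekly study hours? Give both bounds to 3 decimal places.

Read off: b = 3.023, SE = 0.588 for weekly study hours.
df = n − k − 1 = 66 − 2 − 1 = 63.
t* = t_{0.025, 63} = 1.998341.
Margin = t* × SE = 1.998341 × 0.588 = 1.17502.
CI: 3.023 ± 1.17502 → (1.848, 4.198).

(1.848, 4.198)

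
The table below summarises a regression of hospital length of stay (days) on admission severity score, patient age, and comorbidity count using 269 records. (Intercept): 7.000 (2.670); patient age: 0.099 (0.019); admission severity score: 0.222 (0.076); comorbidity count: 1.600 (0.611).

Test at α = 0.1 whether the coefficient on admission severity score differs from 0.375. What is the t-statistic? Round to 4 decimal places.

t = -2.0132

Read off: b = 0.222, SE = 0.076 for admission severity score.
H₀: β₁ = 0.375 vs H₁: β₁ ≠ 0.375.
t = (0.222 − 0.375) / 0.076 = -2.0132.
df = n − k − 1 = 269 − 3 − 1 = 265.
Two-sided p ≈ 0.0451, which is < 0.1, so reject H₀.
There is evidence that the true slope on admission severity score differs from 0.375 days per unit, holding the other predictors fixed.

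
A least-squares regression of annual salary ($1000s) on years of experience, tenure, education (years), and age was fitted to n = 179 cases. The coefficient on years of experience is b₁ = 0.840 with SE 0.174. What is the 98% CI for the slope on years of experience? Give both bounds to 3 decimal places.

df = n − k − 1 = 179 − 4 − 1 = 174.
t* = t_{0.01, 174} = 2.34797.
Margin = t* × SE = 2.34797 × 0.174 = 0.40855.
CI: 0.840 ± 0.40855 → (0.431, 1.249).
With 98% confidence, each one-unit increase in years of experience is associated with a change of between 0.431 and 1.249 $1000s in annual salary, holding the other predictors fixed.

(0.431, 1.249)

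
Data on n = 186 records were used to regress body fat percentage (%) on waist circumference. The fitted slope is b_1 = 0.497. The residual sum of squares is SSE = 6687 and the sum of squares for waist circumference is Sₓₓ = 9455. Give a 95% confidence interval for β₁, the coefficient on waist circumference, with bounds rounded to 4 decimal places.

MSE = SSE/(n − 2) = 6687/184 = 36.3424.
SE(b_1) = √(MSE/Sₓₓ) = √(36.3424/9455) = 0.0619978.
df = n − 2 = 184.
t* = t_{0.025, 184} = 1.972941.
Margin = t* × SE = 1.972941 × 0.0619978 = 0.122318.
CI: 0.497 ± 0.122318 → (0.3747, 0.6193).
With 95% confidence, each one-unit increase in waist circumference is associated with a change of between 0.3747 and 0.6193 % in body fat percentage.

(0.3747, 0.6193)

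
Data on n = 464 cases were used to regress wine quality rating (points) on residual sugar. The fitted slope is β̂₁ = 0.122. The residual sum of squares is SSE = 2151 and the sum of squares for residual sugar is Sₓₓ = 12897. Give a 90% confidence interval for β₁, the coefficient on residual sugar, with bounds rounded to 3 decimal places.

MSE = SSE/(n − 2) = 2151/462 = 4.65584.
SE(β̂₁) = √(MSE/Sₓₓ) = √(4.65584/12897) = 0.0190001.
df = n − 2 = 462.
t* = t_{0.05, 462} = 1.648158.
Margin = t* × SE = 1.648158 × 0.0190001 = 0.03132.
CI: 0.122 ± 0.03132 → (0.091, 0.153).
With 90% confidence, each one-unit increase in residual sugar is associated with a change of between 0.091 and 0.153 points in wine quality rating.

(0.091, 0.153)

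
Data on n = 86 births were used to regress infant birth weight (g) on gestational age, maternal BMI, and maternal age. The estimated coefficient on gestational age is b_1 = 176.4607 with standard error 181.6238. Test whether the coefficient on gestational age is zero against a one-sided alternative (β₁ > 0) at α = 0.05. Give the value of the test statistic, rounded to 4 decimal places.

H₀: β₁ = 0 vs H₁: β₁ > 0.
t = (b_1 − β₁⁰)/SE = 176.4607 / 181.6238 = 0.9716.
df = n − k − 1 = 86 − 3 − 1 = 82.
One-sided p ≈ 0.1671, which is ≥ 0.05, so fail to reject H₀.
The data do not give significant evidence that the true slope on gestational age is positive, holding the other predictors fixed.

t = 0.9716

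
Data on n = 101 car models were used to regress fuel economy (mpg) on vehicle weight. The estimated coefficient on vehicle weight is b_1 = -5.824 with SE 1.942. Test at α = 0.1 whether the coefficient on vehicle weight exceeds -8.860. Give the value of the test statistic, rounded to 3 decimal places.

t = 1.563

H₀: β₁ = -8.860 vs H₁: β₁ > -8.860.
t = (b_1 − β₁⁰)/SE = (-5.824 − (-8.860)) / 1.942 = 1.563.
df = n − 2 = 101 − 2 = 99.
One-sided p ≈ 0.0606, which is < 0.1, so reject H₀.
There is evidence that the true slope on vehicle weight exceeds -8.860 mpg per unit.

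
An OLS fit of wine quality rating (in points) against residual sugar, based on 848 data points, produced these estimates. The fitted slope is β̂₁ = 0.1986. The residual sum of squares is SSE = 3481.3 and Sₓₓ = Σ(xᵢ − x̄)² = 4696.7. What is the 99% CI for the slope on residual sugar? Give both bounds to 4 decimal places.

(0.1222, 0.2750)

MSE = SSE/(n − 2) = 3481.3/846 = 4.11501.
SE(β̂₁) = √(MSE/Sₓₓ) = √(4.11501/4696.7) = 0.0295998.
df = n − 2 = 846.
t* = t_{0.005, 846} = 2.581653.
Margin = t* × SE = 2.581653 × 0.0295998 = 0.076416.
CI: 0.1986 ± 0.076416 → (0.1222, 0.2750).
With 99% confidence, each one-unit increase in residual sugar is associated with a change of between 0.1222 and 0.2750 points in wine quality rating.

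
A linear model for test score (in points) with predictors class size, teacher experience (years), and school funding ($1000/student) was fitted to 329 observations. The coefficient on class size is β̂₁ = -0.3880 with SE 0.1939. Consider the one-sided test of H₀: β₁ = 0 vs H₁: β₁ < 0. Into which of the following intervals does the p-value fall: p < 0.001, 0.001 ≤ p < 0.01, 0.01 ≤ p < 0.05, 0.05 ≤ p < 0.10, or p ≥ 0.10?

0.01 ≤ p < 0.05

t = -0.3880 / 0.1939 = -2.001.
df = n − k − 1 = 329 − 3 − 1 = 325.
One-sided p = P(T_{325} < t) ≈ 0.0231.
So 0.01 ≤ p < 0.05.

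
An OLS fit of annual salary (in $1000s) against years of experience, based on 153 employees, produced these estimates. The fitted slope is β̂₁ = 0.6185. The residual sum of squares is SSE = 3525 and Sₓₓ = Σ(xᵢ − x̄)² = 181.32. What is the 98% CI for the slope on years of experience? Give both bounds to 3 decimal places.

(-0.225, 1.462)

MSE = SSE/(n − 2) = 3525/151 = 23.3444.
SE(β̂₁) = √(MSE/Sₓₓ) = √(23.3444/181.32) = 0.358813.
df = n − 2 = 151.
t* = t_{0.01, 151} = 2.351297.
Margin = t* × SE = 2.351297 × 0.358813 = 0.84368.
CI: 0.6185 ± 0.84368 → (-0.225, 1.462).
With 98% confidence, each one-unit increase in years of experience is associated with a change of between -0.225 and 1.462 $1000s in annual salary.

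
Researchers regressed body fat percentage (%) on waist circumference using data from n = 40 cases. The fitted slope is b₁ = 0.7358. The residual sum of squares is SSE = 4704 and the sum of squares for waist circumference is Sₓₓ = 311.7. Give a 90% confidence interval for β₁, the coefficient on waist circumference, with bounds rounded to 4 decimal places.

MSE = SSE/(n − 2) = 4704/38 = 123.789.
SE(b₁) = √(MSE/Sₓₓ) = √(123.789/311.7) = 0.630193.
df = n − 2 = 38.
t* = t_{0.05, 38} = 1.685954.
Margin = t* × SE = 1.685954 × 0.630193 = 1.062476.
CI: 0.7358 ± 1.062476 → (-0.3267, 1.7983).
With 90% confidence, each one-unit increase in waist circumference is associated with a change of between -0.3267 and 1.7983 % in body fat percentage.

(-0.3267, 1.7983)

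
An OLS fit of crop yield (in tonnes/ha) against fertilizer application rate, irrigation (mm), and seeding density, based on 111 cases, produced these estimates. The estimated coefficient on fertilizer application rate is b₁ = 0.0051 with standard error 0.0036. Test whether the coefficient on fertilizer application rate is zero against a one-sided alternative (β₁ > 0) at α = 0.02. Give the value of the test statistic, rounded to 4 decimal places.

t = 1.4167

H₀: β₁ = 0 vs H₁: β₁ > 0.
t = (b₁ − β₁⁰)/SE = 0.0051 / 0.0036 = 1.4167.
df = n − k − 1 = 111 − 3 − 1 = 107.
One-sided p ≈ 0.0797, which is ≥ 0.02, so fail to reject H₀.
The data do not give significant evidence that the true slope on fertilizer application rate is positive, holding the other predictors fixed.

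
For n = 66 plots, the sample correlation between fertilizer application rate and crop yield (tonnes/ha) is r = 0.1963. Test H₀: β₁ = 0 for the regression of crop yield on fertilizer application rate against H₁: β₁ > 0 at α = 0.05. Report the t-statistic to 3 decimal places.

t = r·√(n − 2)/√(1 − r²) = 0.1963·√64/√0.961466 = 1.602.
df = n − 2 = 64.
One-sided p ≈ 0.0571, which is ≥ 0.05, so fail to reject H₀.
The data do not give significant evidence of a linear association between fertilizer application rate and crop yield.

t = 1.602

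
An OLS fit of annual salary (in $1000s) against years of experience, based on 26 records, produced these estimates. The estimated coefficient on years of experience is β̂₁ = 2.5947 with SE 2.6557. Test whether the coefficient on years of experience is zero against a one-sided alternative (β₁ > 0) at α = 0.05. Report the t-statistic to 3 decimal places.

H₀: β₁ = 0 vs H₁: β₁ > 0.
t = (β̂₁ − β₁⁰)/SE = 2.5947 / 2.6557 = 0.977.
df = n − 2 = 26 − 2 = 24.
One-sided p ≈ 0.1692, which is ≥ 0.05, so fail to reject H₀.
The data do not give significant evidence that the true slope on years of experience is positive.

t = 0.977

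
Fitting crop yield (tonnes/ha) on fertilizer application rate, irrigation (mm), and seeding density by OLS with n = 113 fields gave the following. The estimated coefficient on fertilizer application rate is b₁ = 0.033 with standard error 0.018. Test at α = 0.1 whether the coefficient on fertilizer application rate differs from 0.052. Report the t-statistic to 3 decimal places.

H₀: β₁ = 0.052 vs H₁: β₁ ≠ 0.052.
t = (b₁ − β₁⁰)/SE = (0.033 − 0.052) / 0.018 = -1.056.
df = n − k − 1 = 113 − 3 − 1 = 109.
Two-sided p ≈ 0.2935, which is ≥ 0.1, so fail to reject H₀.
The data are consistent with a true slope of 0.052 tonnes/ha per unit of fertilizer application rate, holding the other predictors fixed.

t = -1.056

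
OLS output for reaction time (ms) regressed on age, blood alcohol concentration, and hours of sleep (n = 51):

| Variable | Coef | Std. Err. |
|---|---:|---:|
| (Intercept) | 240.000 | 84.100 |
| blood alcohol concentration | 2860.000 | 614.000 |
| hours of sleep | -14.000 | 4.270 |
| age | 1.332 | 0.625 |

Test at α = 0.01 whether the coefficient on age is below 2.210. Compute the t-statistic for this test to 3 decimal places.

t = -1.405

Read off: b = 1.332, SE = 0.625 for age.
H₀: β₁ = 2.210 vs H₁: β₁ < 2.210.
t = (1.332 − 2.210) / 0.625 = -1.405.
df = n − k − 1 = 51 − 3 − 1 = 47.
One-sided p ≈ 0.0833, which is ≥ 0.01, so fail to reject H₀.
The data do not give significant evidence that the true slope on age is below 2.210 ms per unit, holding the other predictors fixed.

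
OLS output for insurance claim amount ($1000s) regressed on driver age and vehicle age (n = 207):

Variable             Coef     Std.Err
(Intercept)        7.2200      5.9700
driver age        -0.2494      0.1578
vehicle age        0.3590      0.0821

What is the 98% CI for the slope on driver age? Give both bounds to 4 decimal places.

Read off: b = -0.2494, SE = 0.1578 for driver age.
df = n − k − 1 = 207 − 2 − 1 = 204.
t* = t_{0.01, 204} = 2.344766.
Margin = t* × SE = 2.344766 × 0.1578 = 0.370004.
CI: -0.2494 ± 0.370004 → (-0.6194, 0.1206).

(-0.6194, 0.1206)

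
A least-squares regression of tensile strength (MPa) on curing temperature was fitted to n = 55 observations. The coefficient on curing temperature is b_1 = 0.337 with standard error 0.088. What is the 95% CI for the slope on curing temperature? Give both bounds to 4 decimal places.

df = n − 2 = 55 − 2 = 53.
t* = t_{0.025, 53} = 2.005746.
Margin = t* × SE = 2.005746 × 0.088 = 0.176506.
CI: 0.337 ± 0.176506 → (0.1605, 0.5135).
With 95% confidence, each one-unit increase in curing temperature is associated with a change of between 0.1605 and 0.5135 MPa in tensile strength.

(0.1605, 0.5135)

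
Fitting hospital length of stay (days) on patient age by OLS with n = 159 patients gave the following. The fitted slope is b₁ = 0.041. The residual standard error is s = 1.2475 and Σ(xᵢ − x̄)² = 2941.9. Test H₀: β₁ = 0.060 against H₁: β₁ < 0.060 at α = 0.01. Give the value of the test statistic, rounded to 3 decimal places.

SE(b₁) = s/√Sₓₓ = 1.2475/√2941.9 = 0.0229999.
t = (0.041 − 0.060) / 0.0229999 = -0.826.
df = n − 2 = 157.
One-sided p ≈ 0.2050, which is ≥ 0.01, so fail to reject H₀.
The data do not give significant evidence that the true slope on patient age is below 0.060 days per unit.

t = -0.826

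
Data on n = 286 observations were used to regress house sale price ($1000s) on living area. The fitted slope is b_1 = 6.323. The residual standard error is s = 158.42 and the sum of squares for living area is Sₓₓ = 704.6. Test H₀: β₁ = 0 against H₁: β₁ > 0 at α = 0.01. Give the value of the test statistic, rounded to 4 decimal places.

t = 1.0595

SE(b_1) = s/√Sₓₓ = 158.42/√704.6 = 5.96814.
t = 6.323 / 5.96814 = 1.0595.
df = n − 2 = 284.
One-sided p ≈ 0.1451, which is ≥ 0.01, so fail to reject H₀.
The data do not give significant evidence that the true slope on living area is positive.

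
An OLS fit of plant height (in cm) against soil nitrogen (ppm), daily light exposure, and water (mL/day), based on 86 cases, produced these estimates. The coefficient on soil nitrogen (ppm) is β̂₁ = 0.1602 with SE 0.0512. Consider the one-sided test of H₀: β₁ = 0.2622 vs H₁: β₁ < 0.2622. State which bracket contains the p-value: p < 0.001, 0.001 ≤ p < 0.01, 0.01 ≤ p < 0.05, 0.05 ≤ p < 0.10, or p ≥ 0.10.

t = (0.1602 − 0.2622) / 0.0512 = -1.992.
df = n − k − 1 = 86 − 3 − 1 = 82.
One-sided p = P(T_{82} < t) ≈ 0.0248.
So 0.01 ≤ p < 0.05.

0.01 ≤ p < 0.05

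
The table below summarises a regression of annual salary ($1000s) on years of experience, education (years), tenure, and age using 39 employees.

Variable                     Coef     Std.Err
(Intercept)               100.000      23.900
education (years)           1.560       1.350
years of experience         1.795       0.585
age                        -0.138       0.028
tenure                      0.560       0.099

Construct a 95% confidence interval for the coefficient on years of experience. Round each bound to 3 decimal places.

Read off: b = 1.795, SE = 0.585 for years of experience.
df = n − k − 1 = 39 − 4 − 1 = 34.
t* = t_{0.025, 34} = 2.032245.
Margin = t* × SE = 2.032245 × 0.585 = 1.18886.
CI: 1.795 ± 1.18886 → (0.606, 2.984).

(0.606, 2.984)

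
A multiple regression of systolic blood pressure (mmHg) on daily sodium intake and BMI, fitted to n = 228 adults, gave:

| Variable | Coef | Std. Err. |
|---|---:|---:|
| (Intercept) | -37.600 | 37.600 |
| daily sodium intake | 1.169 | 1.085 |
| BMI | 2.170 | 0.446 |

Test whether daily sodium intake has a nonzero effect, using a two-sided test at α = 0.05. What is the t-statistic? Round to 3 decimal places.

Read off: b = 1.169, SE = 1.085 for daily sodium intake.
H₀: β₁ = 0 vs H₁: β₁ ≠ 0.
t = 1.169 / 1.085 = 1.077.
df = n − k − 1 = 228 − 2 − 1 = 225.
Two-sided p ≈ 0.2824, which is ≥ 0.05, so fail to reject H₀.
The data do not give significant evidence of an association between daily sodium intake and systolic blood pressure, after adjusting for the other predictors.

t = 1.077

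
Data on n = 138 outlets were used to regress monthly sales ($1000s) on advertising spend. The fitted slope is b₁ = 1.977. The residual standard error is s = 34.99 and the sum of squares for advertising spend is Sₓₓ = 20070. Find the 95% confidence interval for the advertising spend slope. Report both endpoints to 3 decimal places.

(1.489, 2.465)

SE(b₁) = s/√Sₓₓ = 34.99/√20070 = 0.246985.
df = n − 2 = 136.
t* = t_{0.025, 136} = 1.977561.
Margin = t* × SE = 1.977561 × 0.246985 = 0.48843.
CI: 1.977 ± 0.48843 → (1.489, 2.465).
With 95% confidence, each one-unit increase in advertising spend is associated with a change of between 1.489 and 2.465 $1000s in monthly sales.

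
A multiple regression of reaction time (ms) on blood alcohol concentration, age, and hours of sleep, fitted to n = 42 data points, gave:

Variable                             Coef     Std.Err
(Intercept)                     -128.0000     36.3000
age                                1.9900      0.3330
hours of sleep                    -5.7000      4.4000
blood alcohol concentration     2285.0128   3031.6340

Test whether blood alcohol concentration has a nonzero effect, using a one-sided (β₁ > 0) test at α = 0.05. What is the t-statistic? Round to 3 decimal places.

t = 0.754

Read off: b = 2285.0128, SE = 3031.6340 for blood alcohol concentration.
H₀: β₁ = 0 vs H₁: β₁ > 0.
t = 2285.0128 / 3031.6340 = 0.754.
df = n − k − 1 = 42 − 3 − 1 = 38.
One-sided p ≈ 0.2278, which is ≥ 0.05, so fail to reject H₀.
The data do not give significant evidence that the true slope on blood alcohol concentration is positive, holding the other predictors fixed.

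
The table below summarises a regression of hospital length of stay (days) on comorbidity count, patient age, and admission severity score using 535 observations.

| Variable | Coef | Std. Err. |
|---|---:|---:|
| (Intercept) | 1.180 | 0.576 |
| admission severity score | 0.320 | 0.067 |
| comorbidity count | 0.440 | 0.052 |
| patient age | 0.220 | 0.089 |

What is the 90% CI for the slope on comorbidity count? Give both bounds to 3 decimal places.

(0.354, 0.526)

Read off: b = 0.440, SE = 0.052 for comorbidity count.
df = n − k − 1 = 535 − 3 − 1 = 531.
t* = t_{0.05, 531} = 1.647728.
Margin = t* × SE = 1.647728 × 0.052 = 0.08568.
CI: 0.440 ± 0.08568 → (0.354, 0.526).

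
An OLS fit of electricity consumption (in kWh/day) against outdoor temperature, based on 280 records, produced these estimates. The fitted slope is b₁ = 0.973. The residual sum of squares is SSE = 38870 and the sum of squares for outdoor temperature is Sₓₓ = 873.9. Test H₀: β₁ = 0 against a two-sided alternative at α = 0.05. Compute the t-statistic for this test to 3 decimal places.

MSE = SSE/(n − 2) = 38870/278 = 139.82.
SE(b₁) = √(MSE/Sₓₓ) = √(139.82/873.9) = 0.399994.
t = 0.973 / 0.399994 = 2.433.
df = n − 2 = 278.
Two-sided p ≈ 0.0156, which is < 0.05, so reject H₀.
There is evidence that outdoor temperature is associated with electricity consumption.

t = 2.433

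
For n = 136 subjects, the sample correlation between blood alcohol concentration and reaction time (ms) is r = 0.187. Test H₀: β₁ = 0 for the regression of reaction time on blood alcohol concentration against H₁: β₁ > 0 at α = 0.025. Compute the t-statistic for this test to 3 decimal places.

t = r·√(n − 2)/√(1 − r²) = 0.187·√134/√0.965031 = 2.204.
df = n − 2 = 134.
One-sided p ≈ 0.0146, which is < 0.025, so reject H₀.
There is evidence of a linear association between blood alcohol concentration and reaction time.

t = 2.204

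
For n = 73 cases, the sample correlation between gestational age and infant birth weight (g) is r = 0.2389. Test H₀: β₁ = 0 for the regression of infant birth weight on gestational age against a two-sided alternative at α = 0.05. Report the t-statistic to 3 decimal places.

t = 2.073

t = r·√(n − 2)/√(1 − r²) = 0.2389·√71/√0.942927 = 2.073.
df = n − 2 = 71.
Two-sided p ≈ 0.0418, which is < 0.05, so reject H₀.
There is evidence of a linear association between gestational age and infant birth weight.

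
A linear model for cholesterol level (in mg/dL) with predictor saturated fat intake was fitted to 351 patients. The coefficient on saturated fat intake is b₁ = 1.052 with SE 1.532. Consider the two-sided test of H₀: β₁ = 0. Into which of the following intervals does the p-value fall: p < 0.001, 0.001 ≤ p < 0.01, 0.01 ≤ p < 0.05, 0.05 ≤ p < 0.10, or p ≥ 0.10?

p ≥ 0.10

t = 1.052 / 1.532 = 0.687.
df = n − 2 = 351 − 2 = 349.
Two-sided p = 2·P(T_{349} > |t|) ≈ 0.4927.
So p ≥ 0.10.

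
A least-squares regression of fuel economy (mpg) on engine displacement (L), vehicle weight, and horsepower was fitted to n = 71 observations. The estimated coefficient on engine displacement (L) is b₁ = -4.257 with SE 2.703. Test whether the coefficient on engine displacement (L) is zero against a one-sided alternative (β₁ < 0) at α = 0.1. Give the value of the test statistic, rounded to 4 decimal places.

t = -1.5749

H₀: β₁ = 0 vs H₁: β₁ < 0.
t = (b₁ − β₁⁰)/SE = -4.257 / 2.703 = -1.5749.
df = n − k − 1 = 71 − 3 − 1 = 67.
One-sided p ≈ 0.0600, which is < 0.1, so reject H₀.
There is evidence that the true slope on engine displacement (L) is negative, holding the other predictors fixed.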